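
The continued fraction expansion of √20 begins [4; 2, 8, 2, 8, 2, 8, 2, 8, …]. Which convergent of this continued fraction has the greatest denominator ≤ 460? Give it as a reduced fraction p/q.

a_0 = 4: 4/1  (≤ bound)
a_1 = 2: 9/2  (≤ bound)
a_2 = 8: 76/17  (≤ bound)
a_3 = 2: 161/36  (≤ bound)
a_4 = 8: 1364/305  (≤ bound)
a_5 = 2: 2889/646  (> 460, stop)

1364/305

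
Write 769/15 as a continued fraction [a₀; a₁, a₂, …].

[51; 3, 1, 3]

⌊769/15⌋ = 51, remainder 4
⌊15/4⌋ = 3, remainder 3
⌊4/3⌋ = 1, remainder 1
⌊3/1⌋ = 3, remainder 0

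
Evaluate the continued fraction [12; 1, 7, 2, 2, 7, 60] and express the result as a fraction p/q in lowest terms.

240901/18702

Start with 60.
7 + 1/(60/1) = 7 + 1/60 = 421/60
2 + 1/(421/60) = 2 + 60/421 = 902/421
2 + 1/(902/421) = 2 + 421/902 = 2225/902
7 + 1/(2225/902) = 7 + 902/2225 = 16477/2225
1 + 1/(16477/2225) = 1 + 2225/16477 = 18702/16477
12 + 1/(18702/16477) = 12 + 16477/18702 = 240901/18702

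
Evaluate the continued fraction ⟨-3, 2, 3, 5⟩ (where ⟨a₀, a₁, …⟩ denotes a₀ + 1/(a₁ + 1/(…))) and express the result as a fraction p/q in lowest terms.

Compute successive convergents:
a_0 = -3: -3/1
a_1 = 2: -5/2
a_2 = 3: -18/7
a_3 = 5: -95/37

-95/37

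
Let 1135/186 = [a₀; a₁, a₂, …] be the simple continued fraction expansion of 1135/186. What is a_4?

1135 ÷ 186 → quotient 6, remainder 19
186 ÷ 19 → quotient 9, remainder 15
19 ÷ 15 → quotient 1, remainder 4
15 ÷ 4 → quotient 3, remainder 3
4 ÷ 3 → quotient 1, remainder 1

1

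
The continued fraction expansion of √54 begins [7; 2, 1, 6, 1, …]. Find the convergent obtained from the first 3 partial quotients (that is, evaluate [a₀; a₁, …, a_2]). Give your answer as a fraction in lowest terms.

Use the convergent recurrence hₖ = aₖ·hₖ₋₁ + hₖ₋₂ (and likewise for the denominators kₖ):
a_0 = 7: 7/1
a_1 = 2: 15/2
a_2 = 1: 22/3

22/3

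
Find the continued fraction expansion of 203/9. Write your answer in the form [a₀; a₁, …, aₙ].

⌊203/9⌋ = 22, remainder 5
⌊9/5⌋ = 1, remainder 4
⌊5/4⌋ = 1, remainder 1
⌊4/1⌋ = 4, remainder 0

[22; 1, 1, 4]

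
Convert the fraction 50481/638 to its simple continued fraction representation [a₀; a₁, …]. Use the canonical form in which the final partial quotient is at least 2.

[79; 8, 13, 6]

50481 = 79·638 + 79, so a_0 = 79
638 = 8·79 + 6, so a_1 = 8
79 = 13·6 + 1, so a_2 = 13
6 = 6·1 + 0, so a_3 = 6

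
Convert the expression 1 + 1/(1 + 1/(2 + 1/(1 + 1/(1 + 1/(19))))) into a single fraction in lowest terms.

235/137

a_0 = 1: 1/1
a_1 = 1: 2/1
a_2 = 2: 5/3
a_3 = 1: 7/4
a_4 = 1: 12/7
a_5 = 19: 235/137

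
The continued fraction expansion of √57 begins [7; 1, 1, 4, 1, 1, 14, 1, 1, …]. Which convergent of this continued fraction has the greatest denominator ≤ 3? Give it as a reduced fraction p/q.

List convergents until the denominator exceeds the bound:
a_0 = 7: 7/1  (≤ bound)
a_1 = 1: 8/1  (≤ bound)
a_2 = 1: 15/2  (≤ bound)
a_3 = 4: 68/9  (> 3, stop)

15/2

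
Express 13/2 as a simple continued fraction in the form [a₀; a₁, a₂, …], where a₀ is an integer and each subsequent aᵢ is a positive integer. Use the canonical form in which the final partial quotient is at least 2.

[6; 2]

13 = 6·2 + 1, so a_0 = 6
2 = 2·1 + 0, so a_1 = 2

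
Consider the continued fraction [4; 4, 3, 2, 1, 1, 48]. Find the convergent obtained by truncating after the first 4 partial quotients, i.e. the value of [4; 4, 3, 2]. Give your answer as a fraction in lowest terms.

127/30

Work from the innermost term outward:
Start with 2.
3 + 1/(2/1) = 3 + 1/2 = 7/2
4 + 1/(7/2) = 4 + 2/7 = 30/7
4 + 1/(30/7) = 4 + 7/30 = 127/30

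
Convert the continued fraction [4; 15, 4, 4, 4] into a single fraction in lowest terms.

a_0 = 4: 4/1
a_1 = 15: 61/15
a_2 = 4: 248/61
a_3 = 4: 1053/259
a_4 = 4: 4460/1097

4460/1097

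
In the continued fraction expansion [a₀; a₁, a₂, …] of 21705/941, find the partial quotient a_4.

1

Repeatedly divide and take the remainder:
21705 ÷ 941 → quotient 23, remainder 62
941 ÷ 62 → quotient 15, remainder 11
62 ÷ 11 → quotient 5, remainder 7
11 ÷ 7 → quotient 1, remainder 4
7 ÷ 4 → quotient 1, remainder 3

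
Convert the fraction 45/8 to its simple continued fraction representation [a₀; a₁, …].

[5; 1, 1, 1, 2]

⌊45/8⌋ = 5, remainder 5
⌊8/5⌋ = 1, remainder 3
⌊5/3⌋ = 1, remainder 2
⌊3/2⌋ = 1, remainder 1
⌊2/1⌋ = 2, remainder 0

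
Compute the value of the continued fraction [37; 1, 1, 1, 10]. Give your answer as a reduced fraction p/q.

Use the convergent recurrence hₖ = aₖ·hₖ₋₁ + hₖ₋₂ (and likewise for the denominators kₖ):
a_0 = 37: 37/1
a_1 = 1: 38/1
a_2 = 1: 75/2
a_3 = 1: 113/3
a_4 = 10: 1205/32

1205/32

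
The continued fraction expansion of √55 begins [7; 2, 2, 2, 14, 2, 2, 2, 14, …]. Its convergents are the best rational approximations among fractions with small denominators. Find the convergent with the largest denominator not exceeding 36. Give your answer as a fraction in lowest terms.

List convergents until the denominator exceeds the bound:
a_0 = 7: 7/1  (≤ bound)
a_1 = 2: 15/2  (≤ bound)
a_2 = 2: 37/5  (≤ bound)
a_3 = 2: 89/12  (≤ bound)
a_4 = 14: 1283/173  (> 36, stop)

89/12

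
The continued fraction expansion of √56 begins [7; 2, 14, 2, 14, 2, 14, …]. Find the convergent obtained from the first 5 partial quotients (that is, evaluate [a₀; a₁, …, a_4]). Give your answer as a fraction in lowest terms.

6503/869

a_0 = 7: 7/1
a_1 = 2: 15/2
a_2 = 14: 217/29
a_3 = 2: 449/60
a_4 = 14: 6503/869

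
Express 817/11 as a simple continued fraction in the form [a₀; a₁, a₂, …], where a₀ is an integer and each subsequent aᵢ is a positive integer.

Apply division with remainder until the remainder is 0:
⌊817/11⌋ = 74, remainder 3
⌊11/3⌋ = 3, remainder 2
⌊3/2⌋ = 1, remainder 1
⌊2/1⌋ = 2, remainder 0

[74; 3, 1, 2]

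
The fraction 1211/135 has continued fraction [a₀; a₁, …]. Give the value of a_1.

Run the Euclidean algorithm, recording each quotient:
1211 = 8·135 + 131, so a_0 = 8
135 = 1·131 + 4, so a_1 = 1

1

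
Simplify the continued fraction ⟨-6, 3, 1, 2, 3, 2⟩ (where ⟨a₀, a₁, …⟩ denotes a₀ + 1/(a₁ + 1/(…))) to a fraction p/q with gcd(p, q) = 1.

-487/85

Start with 2.
3 + 1/(2/1) = 3 + 1/2 = 7/2
2 + 1/(7/2) = 2 + 2/7 = 16/7
1 + 1/(16/7) = 1 + 7/16 = 23/16
3 + 1/(23/16) = 3 + 16/23 = 85/23
-6 + 1/(85/23) = -6 + 23/85 = -487/85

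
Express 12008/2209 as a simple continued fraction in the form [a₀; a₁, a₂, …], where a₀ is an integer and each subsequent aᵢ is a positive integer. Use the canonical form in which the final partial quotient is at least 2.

[5; 2, 3, 2, 2, 13, 1, 3]

Apply division with remainder until the remainder is 0:
12008 = 5·2209 + 963, so a_0 = 5
2209 = 2·963 + 283, so a_1 = 2
963 = 3·283 + 114, so a_2 = 3
283 = 2·114 + 55, so a_3 = 2
114 = 2·55 + 4, so a_4 = 2
55 = 13·4 + 3, so a_5 = 13
4 = 1·3 + 1, so a_6 = 1
3 = 3·1 + 0, so a_7 = 3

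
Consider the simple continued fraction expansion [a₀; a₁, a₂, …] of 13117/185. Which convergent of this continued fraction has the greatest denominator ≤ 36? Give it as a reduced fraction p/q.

2198/31

a_0 = 70: 70/1  (≤ bound)
a_1 = 1: 71/1  (≤ bound)
a_2 = 9: 709/10  (≤ bound)
a_3 = 3: 2198/31  (≤ bound)
a_4 = 1: 2907/41  (> 36, stop)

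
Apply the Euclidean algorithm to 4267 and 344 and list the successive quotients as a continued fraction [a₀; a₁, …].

⌊4267/344⌋ = 12, remainder 139
⌊344/139⌋ = 2, remainder 66
⌊139/66⌋ = 2, remainder 7
⌊66/7⌋ = 9, remainder 3
⌊7/3⌋ = 2, remainder 1
⌊3/1⌋ = 3, remainder 0

[12; 2, 2, 9, 2, 3]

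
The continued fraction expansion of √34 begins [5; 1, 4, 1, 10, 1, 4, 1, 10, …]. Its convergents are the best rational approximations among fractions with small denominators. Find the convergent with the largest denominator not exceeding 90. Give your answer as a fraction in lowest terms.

414/71

a_0 = 5: 5/1  (≤ bound)
a_1 = 1: 6/1  (≤ bound)
a_2 = 4: 29/5  (≤ bound)
a_3 = 1: 35/6  (≤ bound)
a_4 = 10: 379/65  (≤ bound)
a_5 = 1: 414/71  (≤ bound)
a_6 = 4: 2035/349  (> 90, stop)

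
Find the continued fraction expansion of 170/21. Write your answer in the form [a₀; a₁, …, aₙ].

Apply division with remainder until the remainder is 0:
⌊170/21⌋ = 8, remainder 2
⌊21/2⌋ = 10, remainder 1
⌊2/1⌋ = 2, remainder 0

[8; 10, 2]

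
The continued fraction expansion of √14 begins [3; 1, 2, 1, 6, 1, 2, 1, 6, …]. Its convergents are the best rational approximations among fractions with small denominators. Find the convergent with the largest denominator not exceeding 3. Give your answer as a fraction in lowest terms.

11/3

a_0 = 3: 3/1  (≤ bound)
a_1 = 1: 4/1  (≤ bound)
a_2 = 2: 11/3  (≤ bound)
a_3 = 1: 15/4  (> 3, stop)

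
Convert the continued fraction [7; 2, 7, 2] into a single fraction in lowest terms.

Collapse the nested fraction from the inside out:
Start with 2.
7 + 1/(2/1) = 7 + 1/2 = 15/2
2 + 1/(15/2) = 2 + 2/15 = 32/15
7 + 1/(32/15) = 7 + 15/32 = 239/32

239/32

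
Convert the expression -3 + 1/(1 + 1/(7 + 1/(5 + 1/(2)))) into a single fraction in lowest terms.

Starting at the tail and folding back:
Start with 2.
5 + 1/(2/1) = 5 + 1/2 = 11/2
7 + 1/(11/2) = 7 + 2/11 = 79/11
1 + 1/(79/11) = 1 + 11/79 = 90/79
-3 + 1/(90/79) = -3 + 79/90 = -191/90

-191/90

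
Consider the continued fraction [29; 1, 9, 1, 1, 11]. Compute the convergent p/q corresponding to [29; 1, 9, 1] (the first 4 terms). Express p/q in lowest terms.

Build up convergents one term at a time:
a_0 = 29: 29/1
a_1 = 1: 30/1
a_2 = 9: 299/10
a_3 = 1: 329/11

329/11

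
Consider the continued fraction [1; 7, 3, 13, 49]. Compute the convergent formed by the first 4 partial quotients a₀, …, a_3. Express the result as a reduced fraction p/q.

Work from the innermost term outward:
Start with 13.
3 + 1/(13/1) = 3 + 1/13 = 40/13
7 + 1/(40/13) = 7 + 13/40 = 293/40
1 + 1/(293/40) = 1 + 40/293 = 333/293

333/293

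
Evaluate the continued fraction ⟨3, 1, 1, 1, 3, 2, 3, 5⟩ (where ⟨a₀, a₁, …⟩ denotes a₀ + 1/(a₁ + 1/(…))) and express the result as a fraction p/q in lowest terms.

1656/455

a_0 = 3: 3/1
a_1 = 1: 4/1
a_2 = 1: 7/2
a_3 = 1: 11/3
a_4 = 3: 40/11
a_5 = 2: 91/25
a_6 = 3: 313/86
a_7 = 5: 1656/455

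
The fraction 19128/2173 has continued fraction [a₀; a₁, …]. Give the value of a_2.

Apply division with remainder until the remainder is 0:
19128 ÷ 2173 → quotient 8, remainder 1744
2173 ÷ 1744 → quotient 1, remainder 429
1744 ÷ 429 → quotient 4, remainder 28

4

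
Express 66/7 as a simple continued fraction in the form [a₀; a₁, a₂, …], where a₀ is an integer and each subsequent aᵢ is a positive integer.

⌊66/7⌋ = 9, remainder 3
⌊7/3⌋ = 2, remainder 1
⌊3/1⌋ = 3, remainder 0

[9; 2, 3]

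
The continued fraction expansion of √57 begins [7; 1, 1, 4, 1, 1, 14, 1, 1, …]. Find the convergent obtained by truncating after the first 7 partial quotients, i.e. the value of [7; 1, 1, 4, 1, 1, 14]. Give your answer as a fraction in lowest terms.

2197/291

a_0 = 7: 7/1
a_1 = 1: 8/1
a_2 = 1: 15/2
a_3 = 4: 68/9
a_4 = 1: 83/11
a_5 = 1: 151/20
a_6 = 14: 2197/291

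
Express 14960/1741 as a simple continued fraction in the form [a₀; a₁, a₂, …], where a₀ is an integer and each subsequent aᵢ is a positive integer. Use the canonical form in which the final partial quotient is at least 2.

⌊14960/1741⌋ = 8, remainder 1032
⌊1741/1032⌋ = 1, remainder 709
⌊1032/709⌋ = 1, remainder 323
⌊709/323⌋ = 2, remainder 63
⌊323/63⌋ = 5, remainder 8
⌊63/8⌋ = 7, remainder 7
⌊8/7⌋ = 1, remainder 1
⌊7/1⌋ = 7, remainder 0

[8; 1, 1, 2, 5, 7, 1, 7]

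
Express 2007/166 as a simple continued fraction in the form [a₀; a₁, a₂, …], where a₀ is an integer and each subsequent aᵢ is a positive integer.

[12; 11, 15]

⌊2007/166⌋ = 12, remainder 15
⌊166/15⌋ = 11, remainder 1
⌊15/1⌋ = 15, remainder 0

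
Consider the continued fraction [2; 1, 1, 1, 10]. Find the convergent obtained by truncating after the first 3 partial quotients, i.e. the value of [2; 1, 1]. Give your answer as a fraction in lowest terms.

5/2

a_0 = 2: 2/1
a_1 = 1: 3/1
a_2 = 1: 5/2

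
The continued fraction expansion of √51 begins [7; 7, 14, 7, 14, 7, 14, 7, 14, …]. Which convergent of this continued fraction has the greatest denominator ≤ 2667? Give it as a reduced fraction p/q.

a_0 = 7: 7/1  (≤ bound)
a_1 = 7: 50/7  (≤ bound)
a_2 = 14: 707/99  (≤ bound)
a_3 = 7: 4999/700  (≤ bound)
a_4 = 14: 70693/9899  (> 2667, stop)

4999/700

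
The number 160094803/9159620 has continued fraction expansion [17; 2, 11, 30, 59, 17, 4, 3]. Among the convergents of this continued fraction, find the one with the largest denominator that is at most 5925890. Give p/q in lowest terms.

49314863/2821487

a_0 = 17: 17/1  (≤ bound)
a_1 = 2: 35/2  (≤ bound)
a_2 = 11: 402/23  (≤ bound)
a_3 = 30: 12095/692  (≤ bound)
a_4 = 59: 714007/40851  (≤ bound)
a_5 = 17: 12150214/695159  (≤ bound)
a_6 = 4: 49314863/2821487  (≤ bound)
a_7 = 3: 160094803/9159620  (> 5925890, stop)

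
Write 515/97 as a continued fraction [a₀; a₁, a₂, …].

[5; 3, 4, 3, 2]

515 ÷ 97 → quotient 5, remainder 30
97 ÷ 30 → quotient 3, remainder 7
30 ÷ 7 → quotient 4, remainder 2
7 ÷ 2 → quotient 3, remainder 1
2 ÷ 1 → quotient 2, remainder 0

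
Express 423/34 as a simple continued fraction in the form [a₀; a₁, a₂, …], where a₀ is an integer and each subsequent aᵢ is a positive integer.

Apply division with remainder until the remainder is 0:
423 = 12·34 + 15, so a_0 = 12
34 = 2·15 + 4, so a_1 = 2
15 = 3·4 + 3, so a_2 = 3
4 = 1·3 + 1, so a_3 = 1
3 = 3·1 + 0, so a_4 = 3

[12; 2, 3, 1, 3]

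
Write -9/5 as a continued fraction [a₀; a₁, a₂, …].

[-2; 5]

Apply division with remainder until the remainder is 0:
-9 ÷ 5 → quotient -2, remainder 1
5 ÷ 1 → quotient 5, remainder 0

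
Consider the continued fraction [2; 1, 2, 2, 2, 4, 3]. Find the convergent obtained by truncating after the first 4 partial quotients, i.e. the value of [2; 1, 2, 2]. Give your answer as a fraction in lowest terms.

Start with 2.
2 + 1/(2/1) = 2 + 1/2 = 5/2
1 + 1/(5/2) = 1 + 2/5 = 7/5
2 + 1/(7/5) = 2 + 5/7 = 19/7

19/7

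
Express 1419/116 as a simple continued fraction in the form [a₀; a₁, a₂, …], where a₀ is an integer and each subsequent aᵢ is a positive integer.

[12; 4, 3, 2, 1, 2]

Repeatedly divide and take the remainder:
1419 = 12·116 + 27, so a_0 = 12
116 = 4·27 + 8, so a_1 = 4
27 = 3·8 + 3, so a_2 = 3
8 = 2·3 + 2, so a_3 = 2
3 = 1·2 + 1, so a_4 = 1
2 = 2·1 + 0, so a_5 = 2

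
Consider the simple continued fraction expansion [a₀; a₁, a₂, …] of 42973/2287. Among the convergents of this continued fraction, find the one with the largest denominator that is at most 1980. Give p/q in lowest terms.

1522/81

a_0 = 18: 18/1  (≤ bound)
a_1 = 1: 19/1  (≤ bound)
a_2 = 3: 75/4  (≤ bound)
a_3 = 1: 94/5  (≤ bound)
a_4 = 3: 357/19  (≤ bound)
a_5 = 4: 1522/81  (≤ bound)
a_6 = 28: 42973/2287  (> 1980, stop)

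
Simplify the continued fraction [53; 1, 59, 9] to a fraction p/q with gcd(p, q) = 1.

29205/541

Use the convergent recurrence hₖ = aₖ·hₖ₋₁ + hₖ₋₂ (and likewise for the denominators kₖ):
a_0 = 53: 53/1
a_1 = 1: 54/1
a_2 = 59: 3239/60
a_3 = 9: 29205/541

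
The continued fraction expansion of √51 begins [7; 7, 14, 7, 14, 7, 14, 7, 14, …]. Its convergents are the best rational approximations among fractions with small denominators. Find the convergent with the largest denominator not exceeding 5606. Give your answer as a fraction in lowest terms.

a_0 = 7: 7/1  (≤ bound)
a_1 = 7: 50/7  (≤ bound)
a_2 = 14: 707/99  (≤ bound)
a_3 = 7: 4999/700  (≤ bound)
a_4 = 14: 70693/9899  (> 5606, stop)

4999/700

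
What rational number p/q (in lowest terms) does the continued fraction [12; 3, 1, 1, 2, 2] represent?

Collapse the nested fraction from the inside out:
Start with 2.
2 + 1/(2/1) = 2 + 1/2 = 5/2
1 + 1/(5/2) = 1 + 2/5 = 7/5
1 + 1/(7/5) = 1 + 5/7 = 12/7
3 + 1/(12/7) = 3 + 7/12 = 43/12
12 + 1/(43/12) = 12 + 12/43 = 528/43

528/43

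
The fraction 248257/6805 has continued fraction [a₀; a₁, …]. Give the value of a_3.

17

248257 = 36·6805 + 3277, so a_0 = 36
6805 = 2·3277 + 251, so a_1 = 2
3277 = 13·251 + 14, so a_2 = 13
251 = 17·14 + 13, so a_3 = 17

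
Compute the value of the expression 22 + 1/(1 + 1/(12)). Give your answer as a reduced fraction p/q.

a_0 = 22: 22/1
a_1 = 1: 23/1
a_2 = 12: 298/13

298/13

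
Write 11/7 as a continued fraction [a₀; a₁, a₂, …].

[1; 1, 1, 3]

Repeatedly divide and take the remainder:
⌊11/7⌋ = 1, remainder 4
⌊7/4⌋ = 1, remainder 3
⌊4/3⌋ = 1, remainder 1
⌊3/1⌋ = 3, remainder 0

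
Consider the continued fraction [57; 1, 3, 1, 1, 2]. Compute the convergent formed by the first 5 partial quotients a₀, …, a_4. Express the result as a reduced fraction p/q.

520/9

Start with 1.
1 + 1/(1/1) = 1 + 1/1 = 2/1
3 + 1/(2/1) = 3 + 1/2 = 7/2
1 + 1/(7/2) = 1 + 2/7 = 9/7
57 + 1/(9/7) = 57 + 7/9 = 520/9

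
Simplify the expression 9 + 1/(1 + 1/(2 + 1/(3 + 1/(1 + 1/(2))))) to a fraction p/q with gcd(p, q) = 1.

Start with 2.
1 + 1/(2/1) = 1 + 1/2 = 3/2
3 + 1/(3/2) = 3 + 2/3 = 11/3
2 + 1/(11/3) = 2 + 3/11 = 25/11
1 + 1/(25/11) = 1 + 11/25 = 36/25
9 + 1/(36/25) = 9 + 25/36 = 349/36

349/36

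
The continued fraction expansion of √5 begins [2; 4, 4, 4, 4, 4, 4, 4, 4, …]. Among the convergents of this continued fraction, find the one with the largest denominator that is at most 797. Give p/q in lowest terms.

682/305

a_0 = 2: 2/1  (≤ bound)
a_1 = 4: 9/4  (≤ bound)
a_2 = 4: 38/17  (≤ bound)
a_3 = 4: 161/72  (≤ bound)
a_4 = 4: 682/305  (≤ bound)
a_5 = 4: 2889/1292  (> 797, stop)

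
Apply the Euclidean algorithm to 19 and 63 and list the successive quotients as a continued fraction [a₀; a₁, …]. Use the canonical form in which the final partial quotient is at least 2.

[0; 3, 3, 6]

Run the Euclidean algorithm, recording each quotient:
19 = 0·63 + 19, so a_0 = 0
63 = 3·19 + 6, so a_1 = 3
19 = 3·6 + 1, so a_2 = 3
6 = 6·1 + 0, so a_3 = 6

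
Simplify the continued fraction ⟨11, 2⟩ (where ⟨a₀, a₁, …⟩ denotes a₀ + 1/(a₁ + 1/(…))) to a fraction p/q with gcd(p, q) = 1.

Work from the innermost term outward:
Start with 2.
11 + 1/(2/1) = 11 + 1/2 = 23/2

23/2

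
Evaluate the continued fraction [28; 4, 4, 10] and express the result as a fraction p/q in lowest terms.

4913/174

Work from the innermost term outward:
Start with 10.
4 + 1/(10/1) = 4 + 1/10 = 41/10
4 + 1/(41/10) = 4 + 10/41 = 174/41
28 + 1/(174/41) = 28 + 41/174 = 4913/174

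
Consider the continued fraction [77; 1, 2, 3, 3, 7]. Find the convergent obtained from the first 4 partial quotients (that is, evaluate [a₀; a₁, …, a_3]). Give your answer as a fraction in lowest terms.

a_0 = 77: 77/1
a_1 = 1: 78/1
a_2 = 2: 233/3
a_3 = 3: 777/10

777/10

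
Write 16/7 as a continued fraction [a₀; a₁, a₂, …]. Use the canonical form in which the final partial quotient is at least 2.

⌊16/7⌋ = 2, remainder 2
⌊7/2⌋ = 3, remainder 1
⌊2/1⌋ = 2, remainder 0

[2; 3, 2]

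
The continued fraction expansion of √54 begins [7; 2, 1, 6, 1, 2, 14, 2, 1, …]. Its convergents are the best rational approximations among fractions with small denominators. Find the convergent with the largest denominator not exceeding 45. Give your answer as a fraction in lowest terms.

a_0 = 7: 7/1  (≤ bound)
a_1 = 2: 15/2  (≤ bound)
a_2 = 1: 22/3  (≤ bound)
a_3 = 6: 147/20  (≤ bound)
a_4 = 1: 169/23  (≤ bound)
a_5 = 2: 485/66  (> 45, stop)

169/23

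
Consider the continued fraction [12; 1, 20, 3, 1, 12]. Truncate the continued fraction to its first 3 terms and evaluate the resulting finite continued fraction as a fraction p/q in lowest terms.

272/21

Use the convergent recurrence hₖ = aₖ·hₖ₋₁ + hₖ₋₂ (and likewise for the denominators kₖ):
a_0 = 12: 12/1
a_1 = 1: 13/1
a_2 = 20: 272/21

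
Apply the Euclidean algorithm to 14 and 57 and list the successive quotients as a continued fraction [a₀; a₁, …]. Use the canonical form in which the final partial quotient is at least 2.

[0; 4, 14]

14 ÷ 57 → quotient 0, remainder 14
57 ÷ 14 → quotient 4, remainder 1
14 ÷ 1 → quotient 14, remainder 0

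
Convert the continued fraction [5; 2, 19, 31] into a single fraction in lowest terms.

Use the convergent recurrence hₖ = aₖ·hₖ₋₁ + hₖ₋₂ (and likewise for the denominators kₖ):
a_0 = 5: 5/1
a_1 = 2: 11/2
a_2 = 19: 214/39
a_3 = 31: 6645/1211

6645/1211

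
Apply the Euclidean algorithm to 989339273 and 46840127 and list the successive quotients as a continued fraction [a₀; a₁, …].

⌊989339273/46840127⌋ = 21, remainder 5696606
⌊46840127/5696606⌋ = 8, remainder 1267279
⌊5696606/1267279⌋ = 4, remainder 627490
⌊1267279/627490⌋ = 2, remainder 12299
⌊627490/12299⌋ = 51, remainder 241
⌊12299/241⌋ = 51, remainder 8
⌊241/8⌋ = 30, remainder 1
⌊8/1⌋ = 8, remainder 0

[21; 8, 4, 2, 51, 51, 30, 8]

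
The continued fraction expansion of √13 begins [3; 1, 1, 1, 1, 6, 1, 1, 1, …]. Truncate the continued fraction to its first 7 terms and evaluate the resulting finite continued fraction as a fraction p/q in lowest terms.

a_0 = 3: 3/1
a_1 = 1: 4/1
a_2 = 1: 7/2
a_3 = 1: 11/3
a_4 = 1: 18/5
a_5 = 6: 119/33
a_6 = 1: 137/38

137/38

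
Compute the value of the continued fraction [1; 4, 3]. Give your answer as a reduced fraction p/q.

a_0 = 1: 1/1
a_1 = 4: 5/4
a_2 = 3: 16/13

16/13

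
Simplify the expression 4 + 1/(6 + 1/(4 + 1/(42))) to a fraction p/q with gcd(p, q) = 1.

a_0 = 4: 4/1
a_1 = 6: 25/6
a_2 = 4: 104/25
a_3 = 42: 4393/1056

4393/1056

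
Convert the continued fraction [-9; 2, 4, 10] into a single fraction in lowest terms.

Start with 10.
4 + 1/(10/1) = 4 + 1/10 = 41/10
2 + 1/(41/10) = 2 + 10/41 = 92/41
-9 + 1/(92/41) = -9 + 41/92 = -787/92

-787/92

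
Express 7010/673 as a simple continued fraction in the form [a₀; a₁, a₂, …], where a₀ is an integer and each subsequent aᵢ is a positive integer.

Apply division with remainder until the remainder is 0:
7010 = 10·673 + 280, so a_0 = 10
673 = 2·280 + 113, so a_1 = 2
280 = 2·113 + 54, so a_2 = 2
113 = 2·54 + 5, so a_3 = 2
54 = 10·5 + 4, so a_4 = 10
5 = 1·4 + 1, so a_5 = 1
4 = 4·1 + 0, so a_6 = 4

[10; 2, 2, 2, 10, 1, 4]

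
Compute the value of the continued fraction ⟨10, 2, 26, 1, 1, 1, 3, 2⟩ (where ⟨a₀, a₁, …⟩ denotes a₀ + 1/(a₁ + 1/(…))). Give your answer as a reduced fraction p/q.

Start with 2.
3 + 1/(2/1) = 3 + 1/2 = 7/2
1 + 1/(7/2) = 1 + 2/7 = 9/7
1 + 1/(9/7) = 1 + 7/9 = 16/9
1 + 1/(16/9) = 1 + 9/16 = 25/16
26 + 1/(25/16) = 26 + 16/25 = 666/25
2 + 1/(666/25) = 2 + 25/666 = 1357/666
10 + 1/(1357/666) = 10 + 666/1357 = 14236/1357

14236/1357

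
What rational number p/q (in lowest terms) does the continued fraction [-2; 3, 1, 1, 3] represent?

-43/25

Start with 3.
1 + 1/(3/1) = 1 + 1/3 = 4/3
1 + 1/(4/3) = 1 + 3/4 = 7/4
3 + 1/(7/4) = 3 + 4/7 = 25/7
-2 + 1/(25/7) = -2 + 7/25 = -43/25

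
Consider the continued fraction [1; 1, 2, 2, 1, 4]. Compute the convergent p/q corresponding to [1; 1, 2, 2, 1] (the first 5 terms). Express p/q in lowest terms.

17/10

a_0 = 1: 1/1
a_1 = 1: 2/1
a_2 = 2: 5/3
a_3 = 2: 12/7
a_4 = 1: 17/10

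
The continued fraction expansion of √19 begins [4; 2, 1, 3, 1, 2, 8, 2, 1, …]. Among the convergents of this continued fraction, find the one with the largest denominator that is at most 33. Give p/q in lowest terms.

a_0 = 4: 4/1  (≤ bound)
a_1 = 2: 9/2  (≤ bound)
a_2 = 1: 13/3  (≤ bound)
a_3 = 3: 48/11  (≤ bound)
a_4 = 1: 61/14  (≤ bound)
a_5 = 2: 170/39  (> 33, stop)

61/14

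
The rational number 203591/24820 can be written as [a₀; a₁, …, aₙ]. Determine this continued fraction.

203591 = 8·24820 + 5031, so a_0 = 8
24820 = 4·5031 + 4696, so a_1 = 4
5031 = 1·4696 + 335, so a_2 = 1
4696 = 14·335 + 6, so a_3 = 14
335 = 55·6 + 5, so a_4 = 55
6 = 1·5 + 1, so a_5 = 1
5 = 5·1 + 0, so a_6 = 5

[8; 4, 1, 14, 55, 1, 5]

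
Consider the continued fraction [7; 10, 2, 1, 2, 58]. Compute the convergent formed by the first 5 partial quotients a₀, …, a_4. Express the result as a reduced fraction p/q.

a_0 = 7: 7/1
a_1 = 10: 71/10
a_2 = 2: 149/21
a_3 = 1: 220/31
a_4 = 2: 589/83

589/83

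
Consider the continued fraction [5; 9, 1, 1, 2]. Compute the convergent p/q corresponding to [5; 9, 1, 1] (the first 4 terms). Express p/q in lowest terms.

97/19

Use the convergent recurrence hₖ = aₖ·hₖ₋₁ + hₖ₋₂ (and likewise for the denominators kₖ):
a_0 = 5: 5/1
a_1 = 9: 46/9
a_2 = 1: 51/10
a_3 = 1: 97/19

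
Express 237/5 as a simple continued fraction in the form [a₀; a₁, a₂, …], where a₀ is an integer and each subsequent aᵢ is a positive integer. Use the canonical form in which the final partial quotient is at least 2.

[47; 2, 2]

⌊237/5⌋ = 47, remainder 2
⌊5/2⌋ = 2, remainder 1
⌊2/1⌋ = 2, remainder 0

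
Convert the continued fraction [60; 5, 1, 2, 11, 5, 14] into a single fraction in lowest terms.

Compute successive convergents:
a_0 = 60: 60/1
a_1 = 5: 301/5
a_2 = 1: 361/6
a_3 = 2: 1023/17
a_4 = 11: 11614/193
a_5 = 5: 59093/982
a_6 = 14: 838916/13941

838916/13941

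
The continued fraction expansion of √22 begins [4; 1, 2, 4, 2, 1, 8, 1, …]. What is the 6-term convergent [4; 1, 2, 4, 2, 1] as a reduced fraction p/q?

197/42

Work from the innermost term outward:
Start with 1.
2 + 1/(1/1) = 2 + 1/1 = 3/1
4 + 1/(3/1) = 4 + 1/3 = 13/3
2 + 1/(13/3) = 2 + 3/13 = 29/13
1 + 1/(29/13) = 1 + 13/29 = 42/29
4 + 1/(42/29) = 4 + 29/42 = 197/42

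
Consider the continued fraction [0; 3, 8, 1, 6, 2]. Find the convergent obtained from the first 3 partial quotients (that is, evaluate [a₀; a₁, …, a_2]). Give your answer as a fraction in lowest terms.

a_0 = 0: 0/1
a_1 = 3: 1/3
a_2 = 8: 8/25

8/25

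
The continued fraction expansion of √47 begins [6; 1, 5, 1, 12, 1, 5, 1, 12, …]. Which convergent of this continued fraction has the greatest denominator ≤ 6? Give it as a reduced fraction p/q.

41/6

a_0 = 6: 6/1  (≤ bound)
a_1 = 1: 7/1  (≤ bound)
a_2 = 5: 41/6  (≤ bound)
a_3 = 1: 48/7  (> 6, stop)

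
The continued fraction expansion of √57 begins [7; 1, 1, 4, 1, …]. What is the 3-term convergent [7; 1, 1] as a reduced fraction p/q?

a_0 = 7: 7/1
a_1 = 1: 8/1
a_2 = 1: 15/2

15/2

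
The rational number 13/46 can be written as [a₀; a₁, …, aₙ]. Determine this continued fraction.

[0; 3, 1, 1, 6]

Repeatedly divide and take the remainder:
⌊13/46⌋ = 0, remainder 13
⌊46/13⌋ = 3, remainder 7
⌊13/7⌋ = 1, remainder 6
⌊7/6⌋ = 1, remainder 1
⌊6/1⌋ = 6, remainder 0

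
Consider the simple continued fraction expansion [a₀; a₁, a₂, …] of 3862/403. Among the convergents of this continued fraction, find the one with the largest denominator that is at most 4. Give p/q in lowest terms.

19/2

List convergents until the denominator exceeds the bound:
a_0 = 9: 9/1  (≤ bound)
a_1 = 1: 10/1  (≤ bound)
a_2 = 1: 19/2  (≤ bound)
a_3 = 2: 48/5  (> 4, stop)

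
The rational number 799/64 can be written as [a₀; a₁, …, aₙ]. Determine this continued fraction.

[12; 2, 15, 2]

Apply division with remainder until the remainder is 0:
⌊799/64⌋ = 12, remainder 31
⌊64/31⌋ = 2, remainder 2
⌊31/2⌋ = 15, remainder 1
⌊2/1⌋ = 2, remainder 0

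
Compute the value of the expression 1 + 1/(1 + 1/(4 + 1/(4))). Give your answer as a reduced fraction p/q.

38/21

Start with 4.
4 + 1/(4/1) = 4 + 1/4 = 17/4
1 + 1/(17/4) = 1 + 4/17 = 21/17
1 + 1/(21/17) = 1 + 17/21 = 38/21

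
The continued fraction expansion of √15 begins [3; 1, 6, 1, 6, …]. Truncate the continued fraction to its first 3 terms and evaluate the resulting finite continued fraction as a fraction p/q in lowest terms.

Start with 6.
1 + 1/(6/1) = 1 + 1/6 = 7/6
3 + 1/(7/6) = 3 + 6/7 = 27/7

27/7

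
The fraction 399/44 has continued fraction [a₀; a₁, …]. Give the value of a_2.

⌊399/44⌋ = 9, remainder 3
⌊44/3⌋ = 14, remainder 2
⌊3/2⌋ = 1, remainder 1

1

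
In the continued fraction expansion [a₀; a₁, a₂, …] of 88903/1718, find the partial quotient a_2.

Apply division with remainder until the remainder is 0:
88903 ÷ 1718 → quotient 51, remainder 1285
1718 ÷ 1285 → quotient 1, remainder 433
1285 ÷ 433 → quotient 2, remainder 419

2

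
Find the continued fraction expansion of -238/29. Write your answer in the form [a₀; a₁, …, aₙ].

Run the Euclidean algorithm, recording each quotient:
⌊-238/29⌋ = -9, remainder 23
⌊29/23⌋ = 1, remainder 6
⌊23/6⌋ = 3, remainder 5
⌊6/5⌋ = 1, remainder 1
⌊5/1⌋ = 5, remainder 0

[-9; 1, 3, 1, 5]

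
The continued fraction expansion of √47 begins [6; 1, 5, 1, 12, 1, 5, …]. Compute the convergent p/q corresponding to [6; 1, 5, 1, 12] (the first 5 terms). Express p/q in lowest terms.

Start with 12.
1 + 1/(12/1) = 1 + 1/12 = 13/12
5 + 1/(13/12) = 5 + 12/13 = 77/13
1 + 1/(77/13) = 1 + 13/77 = 90/77
6 + 1/(90/77) = 6 + 77/90 = 617/90

617/90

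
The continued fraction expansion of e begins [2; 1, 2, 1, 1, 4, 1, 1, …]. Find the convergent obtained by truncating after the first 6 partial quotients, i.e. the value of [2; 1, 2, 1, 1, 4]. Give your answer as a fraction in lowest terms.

a_0 = 2: 2/1
a_1 = 1: 3/1
a_2 = 2: 8/3
a_3 = 1: 11/4
a_4 = 1: 19/7
a_5 = 4: 87/32

87/32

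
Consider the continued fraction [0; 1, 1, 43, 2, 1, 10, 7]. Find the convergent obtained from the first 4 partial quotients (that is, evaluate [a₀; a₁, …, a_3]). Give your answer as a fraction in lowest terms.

44/87

Work from the innermost term outward:
Start with 43.
1 + 1/(43/1) = 1 + 1/43 = 44/43
1 + 1/(44/43) = 1 + 43/44 = 87/44
0 + 1/(87/44) = 0 + 44/87 = 44/87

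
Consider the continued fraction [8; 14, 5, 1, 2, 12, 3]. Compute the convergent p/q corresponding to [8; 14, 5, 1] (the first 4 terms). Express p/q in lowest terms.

Build up convergents one term at a time:
a_0 = 8: 8/1
a_1 = 14: 113/14
a_2 = 5: 573/71
a_3 = 1: 686/85

686/85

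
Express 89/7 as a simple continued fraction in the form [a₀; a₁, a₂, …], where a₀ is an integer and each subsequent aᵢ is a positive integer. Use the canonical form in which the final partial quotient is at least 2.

[12; 1, 2, 2]

⌊89/7⌋ = 12, remainder 5
⌊7/5⌋ = 1, remainder 2
⌊5/2⌋ = 2, remainder 1
⌊2/1⌋ = 2, remainder 0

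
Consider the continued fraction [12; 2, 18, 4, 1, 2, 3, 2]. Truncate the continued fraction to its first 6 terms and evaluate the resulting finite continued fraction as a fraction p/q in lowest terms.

6543/524

a_0 = 12: 12/1
a_1 = 2: 25/2
a_2 = 18: 462/37
a_3 = 4: 1873/150
a_4 = 1: 2335/187
a_5 = 2: 6543/524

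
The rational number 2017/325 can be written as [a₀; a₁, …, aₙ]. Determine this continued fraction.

[6; 4, 1, 5, 1, 2, 3]

2017 ÷ 325 → quotient 6, remainder 67
325 ÷ 67 → quotient 4, remainder 57
67 ÷ 57 → quotient 1, remainder 10
57 ÷ 10 → quotient 5, remainder 7
10 ÷ 7 → quotient 1, remainder 3
7 ÷ 3 → quotient 2, remainder 1
3 ÷ 1 → quotient 3, remainder 0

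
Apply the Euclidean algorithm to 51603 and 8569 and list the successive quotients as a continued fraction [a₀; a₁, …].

51603 ÷ 8569 → quotient 6, remainder 189
8569 ÷ 189 → quotient 45, remainder 64
189 ÷ 64 → quotient 2, remainder 61
64 ÷ 61 → quotient 1, remainder 3
61 ÷ 3 → quotient 20, remainder 1
3 ÷ 1 → quotient 3, remainder 0

[6; 45, 2, 1, 20, 3]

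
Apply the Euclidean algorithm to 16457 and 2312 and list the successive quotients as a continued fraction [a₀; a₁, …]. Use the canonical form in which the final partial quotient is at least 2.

Repeatedly divide and take the remainder:
16457 ÷ 2312 → quotient 7, remainder 273
2312 ÷ 273 → quotient 8, remainder 128
273 ÷ 128 → quotient 2, remainder 17
128 ÷ 17 → quotient 7, remainder 9
17 ÷ 9 → quotient 1, remainder 8
9 ÷ 8 → quotient 1, remainder 1
8 ÷ 1 → quotient 8, remainder 0

[7; 8, 2, 7, 1, 1, 8]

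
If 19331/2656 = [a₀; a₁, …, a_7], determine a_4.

19331 ÷ 2656 → quotient 7, remainder 739
2656 ÷ 739 → quotient 3, remainder 439
739 ÷ 439 → quotient 1, remainder 300
439 ÷ 300 → quotient 1, remainder 139
300 ÷ 139 → quotient 2, remainder 22

2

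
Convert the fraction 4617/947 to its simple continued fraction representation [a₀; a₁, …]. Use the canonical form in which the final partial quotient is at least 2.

4617 ÷ 947 → quotient 4, remainder 829
947 ÷ 829 → quotient 1, remainder 118
829 ÷ 118 → quotient 7, remainder 3
118 ÷ 3 → quotient 39, remainder 1
3 ÷ 1 → quotient 3, remainder 0

[4; 1, 7, 39, 3]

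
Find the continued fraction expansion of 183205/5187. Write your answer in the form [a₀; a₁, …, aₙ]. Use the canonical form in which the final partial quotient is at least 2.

[35; 3, 8, 51, 1, 3]

Repeatedly divide and take the remainder:
⌊183205/5187⌋ = 35, remainder 1660
⌊5187/1660⌋ = 3, remainder 207
⌊1660/207⌋ = 8, remainder 4
⌊207/4⌋ = 51, remainder 3
⌊4/3⌋ = 1, remainder 1
⌊3/1⌋ = 3, remainder 0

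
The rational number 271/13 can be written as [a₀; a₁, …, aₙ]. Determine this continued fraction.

271 ÷ 13 → quotient 20, remainder 11
13 ÷ 11 → quotient 1, remainder 2
11 ÷ 2 → quotient 5, remainder 1
2 ÷ 1 → quotient 2, remainder 0

[20; 1, 5, 2]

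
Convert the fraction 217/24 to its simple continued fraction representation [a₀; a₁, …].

[9; 24]

217 ÷ 24 → quotient 9, remainder 1
24 ÷ 1 → quotient 24, remainder 0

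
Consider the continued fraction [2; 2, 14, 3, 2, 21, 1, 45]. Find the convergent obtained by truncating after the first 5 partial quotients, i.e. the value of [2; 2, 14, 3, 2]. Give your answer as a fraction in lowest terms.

a_0 = 2: 2/1
a_1 = 2: 5/2
a_2 = 14: 72/29
a_3 = 3: 221/89
a_4 = 2: 514/207

514/207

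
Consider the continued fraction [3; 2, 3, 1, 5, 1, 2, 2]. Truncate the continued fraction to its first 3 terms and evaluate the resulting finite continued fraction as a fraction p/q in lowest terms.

Start with 3.
2 + 1/(3/1) = 2 + 1/3 = 7/3
3 + 1/(7/3) = 3 + 3/7 = 24/7

24/7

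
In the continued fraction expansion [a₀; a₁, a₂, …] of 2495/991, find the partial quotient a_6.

2495 ÷ 991 → quotient 2, remainder 513
991 ÷ 513 → quotient 1, remainder 478
513 ÷ 478 → quotient 1, remainder 35
478 ÷ 35 → quotient 13, remainder 23
35 ÷ 23 → quotient 1, remainder 12
23 ÷ 12 → quotient 1, remainder 11
12 ÷ 11 → quotient 1, remainder 1

1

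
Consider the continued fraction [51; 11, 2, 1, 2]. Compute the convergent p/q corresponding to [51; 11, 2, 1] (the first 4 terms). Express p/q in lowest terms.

Build up convergents one term at a time:
a_0 = 51: 51/1
a_1 = 11: 562/11
a_2 = 2: 1175/23
a_3 = 1: 1737/34

1737/34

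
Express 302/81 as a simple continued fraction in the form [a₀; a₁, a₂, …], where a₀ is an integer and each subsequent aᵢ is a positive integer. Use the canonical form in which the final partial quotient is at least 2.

[3; 1, 2, 1, 2, 7]

⌊302/81⌋ = 3, remainder 59
⌊81/59⌋ = 1, remainder 22
⌊59/22⌋ = 2, remainder 15
⌊22/15⌋ = 1, remainder 7
⌊15/7⌋ = 2, remainder 1
⌊7/1⌋ = 7, remainder 0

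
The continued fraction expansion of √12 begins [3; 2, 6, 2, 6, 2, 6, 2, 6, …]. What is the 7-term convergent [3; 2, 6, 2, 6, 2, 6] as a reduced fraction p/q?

8733/2521

Work from the innermost term outward:
Start with 6.
2 + 1/(6/1) = 2 + 1/6 = 13/6
6 + 1/(13/6) = 6 + 6/13 = 84/13
2 + 1/(84/13) = 2 + 13/84 = 181/84
6 + 1/(181/84) = 6 + 84/181 = 1170/181
2 + 1/(1170/181) = 2 + 181/1170 = 2521/1170
3 + 1/(2521/1170) = 3 + 1170/2521 = 8733/2521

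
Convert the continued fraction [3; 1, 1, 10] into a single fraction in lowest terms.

74/21

a_0 = 3: 3/1
a_1 = 1: 4/1
a_2 = 1: 7/2
a_3 = 10: 74/21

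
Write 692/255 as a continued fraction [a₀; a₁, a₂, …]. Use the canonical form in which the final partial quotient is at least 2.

692 = 2·255 + 182, so a_0 = 2
255 = 1·182 + 73, so a_1 = 1
182 = 2·73 + 36, so a_2 = 2
73 = 2·36 + 1, so a_3 = 2
36 = 36·1 + 0, so a_4 = 36

[2; 1, 2, 2, 36]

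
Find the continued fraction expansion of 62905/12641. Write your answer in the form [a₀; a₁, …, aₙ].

⌊62905/12641⌋ = 4, remainder 12341
⌊12641/12341⌋ = 1, remainder 300
⌊12341/300⌋ = 41, remainder 41
⌊300/41⌋ = 7, remainder 13
⌊41/13⌋ = 3, remainder 2
⌊13/2⌋ = 6, remainder 1
⌊2/1⌋ = 2, remainder 0

[4; 1, 41, 7, 3, 6, 2]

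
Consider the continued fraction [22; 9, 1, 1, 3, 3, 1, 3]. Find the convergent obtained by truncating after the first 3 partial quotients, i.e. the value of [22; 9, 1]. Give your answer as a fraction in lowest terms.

a_0 = 22: 22/1
a_1 = 9: 199/9
a_2 = 1: 221/10

221/10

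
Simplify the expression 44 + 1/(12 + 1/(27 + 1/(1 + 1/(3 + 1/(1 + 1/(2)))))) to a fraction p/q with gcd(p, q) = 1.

206397/4682

Starting at the tail and folding back:
Start with 2.
1 + 1/(2/1) = 1 + 1/2 = 3/2
3 + 1/(3/2) = 3 + 2/3 = 11/3
1 + 1/(11/3) = 1 + 3/11 = 14/11
27 + 1/(14/11) = 27 + 11/14 = 389/14
12 + 1/(389/14) = 12 + 14/389 = 4682/389
44 + 1/(4682/389) = 44 + 389/4682 = 206397/4682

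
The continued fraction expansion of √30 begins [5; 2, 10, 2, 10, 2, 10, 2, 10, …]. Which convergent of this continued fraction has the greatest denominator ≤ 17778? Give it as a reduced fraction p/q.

List convergents until the denominator exceeds the bound:
a_0 = 5: 5/1  (≤ bound)
a_1 = 2: 11/2  (≤ bound)
a_2 = 10: 115/21  (≤ bound)
a_3 = 2: 241/44  (≤ bound)
a_4 = 10: 2525/461  (≤ bound)
a_5 = 2: 5291/966  (≤ bound)
a_6 = 10: 55435/10121  (≤ bound)
a_7 = 2: 116161/21208  (> 17778, stop)

55435/10121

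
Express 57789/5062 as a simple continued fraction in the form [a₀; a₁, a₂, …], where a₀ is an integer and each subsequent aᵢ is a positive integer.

[11; 2, 2, 2, 15, 1, 4, 5]

57789 = 11·5062 + 2107, so a_0 = 11
5062 = 2·2107 + 848, so a_1 = 2
2107 = 2·848 + 411, so a_2 = 2
848 = 2·411 + 26, so a_3 = 2
411 = 15·26 + 21, so a_4 = 15
26 = 1·21 + 5, so a_5 = 1
21 = 4·5 + 1, so a_6 = 4
5 = 5·1 + 0, so a_7 = 5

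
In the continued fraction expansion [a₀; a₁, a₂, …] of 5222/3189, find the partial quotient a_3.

1

5222 = 1·3189 + 2033, so a_0 = 1
3189 = 1·2033 + 1156, so a_1 = 1
2033 = 1·1156 + 877, so a_2 = 1
1156 = 1·877 + 279, so a_3 = 1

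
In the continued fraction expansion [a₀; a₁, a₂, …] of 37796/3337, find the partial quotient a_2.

Run the Euclidean algorithm, recording each quotient:
⌊37796/3337⌋ = 11, remainder 1089
⌊3337/1089⌋ = 3, remainder 70
⌊1089/70⌋ = 15, remainder 39

15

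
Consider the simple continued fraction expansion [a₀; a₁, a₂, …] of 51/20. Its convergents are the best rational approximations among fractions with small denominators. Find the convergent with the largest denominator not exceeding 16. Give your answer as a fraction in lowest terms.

23/9

a_0 = 2: 2/1  (≤ bound)
a_1 = 1: 3/1  (≤ bound)
a_2 = 1: 5/2  (≤ bound)
a_3 = 4: 23/9  (≤ bound)
a_4 = 2: 51/20  (> 16, stop)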